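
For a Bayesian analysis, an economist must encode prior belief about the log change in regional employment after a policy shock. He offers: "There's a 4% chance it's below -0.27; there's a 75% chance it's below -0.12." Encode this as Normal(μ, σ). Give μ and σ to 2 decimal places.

μ = -0.16, σ = 0.06

The p-quantile of Normal(μ,σ) is μ + z_p·σ, with z_{0.04} = -1.751 and z_{0.75} = 0.6745.
Eliminate σ: μ = (z₂·x₁ − z₁·x₂)/(z₂ − z₁) = (0.6745·-0.27 − (-1.751)·-0.12)/2.425 = -0.16.
Then σ = (x₂ − x₁)/(z₂ − z₁) = (-0.12 − -0.27)/2.425 = 0.06.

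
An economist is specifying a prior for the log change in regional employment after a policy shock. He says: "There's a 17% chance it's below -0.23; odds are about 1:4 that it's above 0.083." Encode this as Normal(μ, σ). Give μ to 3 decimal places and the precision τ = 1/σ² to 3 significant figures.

For Normal(μ,σ), the p-quantile is μ + z_p·σ. Here z_{0.17} = -0.9542, z_{0.8} = 0.8416.
So -0.23 = μ − 0.9542σ and 0.083 = μ + 0.8416σ.
Subtracting: σ = (0.083 − -0.23)/(0.8416 − (-0.9542)) = 0.174.
Then μ = -0.23 − (-0.9542)·0.174 = -0.064.
Precision τ = 1/σ² = 1/0.1743² = 32.9.

μ = -0.064, τ = 32.9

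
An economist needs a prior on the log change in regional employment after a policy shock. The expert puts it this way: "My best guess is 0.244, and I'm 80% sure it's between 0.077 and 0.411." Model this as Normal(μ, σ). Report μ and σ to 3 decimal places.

A symmetric 80% interval runs μ ± z·σ with z = 1.282.
Half-width = 0.167, so σ = 0.167/1.282 = 0.130.
μ is the stated best guess, 0.244.

μ = 0.244, σ = 0.130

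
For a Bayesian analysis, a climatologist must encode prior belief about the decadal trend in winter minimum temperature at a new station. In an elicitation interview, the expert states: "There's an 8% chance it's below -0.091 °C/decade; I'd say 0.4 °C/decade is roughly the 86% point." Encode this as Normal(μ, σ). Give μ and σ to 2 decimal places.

The p-quantile of Normal(μ,σ) is μ + z_p·σ, with z_{0.08} = -1.405 and z_{0.86} = 1.08.
Eliminate σ: μ = (z₂·x₁ − z₁·x₂)/(z₂ − z₁) = (1.08·-0.091 − (-1.405)·0.4)/2.485 = 0.19.
Then σ = (x₂ − x₁)/(z₂ − z₁) = (0.4 − -0.091)/2.485 = 0.20.

μ = 0.19, σ = 0.20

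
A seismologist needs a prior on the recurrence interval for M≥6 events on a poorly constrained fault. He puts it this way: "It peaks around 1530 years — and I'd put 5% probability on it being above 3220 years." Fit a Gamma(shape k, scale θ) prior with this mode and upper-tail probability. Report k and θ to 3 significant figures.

Gamma(k,θ) with k>1 has mode (k−1)θ, so θ = 1530/(k−1).
Need P(X < 3220) = 0.95 with θ tied to k this way. Start at k = 2, θ = 1530: P(X<3220) ≈ 0.622.
Too low — raise k to concentrate. Iterating converges to k ≈ 5.99.
Then θ = 1530/(5.99−1) ≈ 307.

k ≈ 5.99, θ ≈ 307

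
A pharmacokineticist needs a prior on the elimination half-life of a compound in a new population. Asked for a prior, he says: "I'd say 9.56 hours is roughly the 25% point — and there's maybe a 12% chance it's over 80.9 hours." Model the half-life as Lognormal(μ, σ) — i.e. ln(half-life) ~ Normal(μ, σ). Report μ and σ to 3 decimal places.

If T ~ Lognormal(μ,σ) then ln T ~ Normal(μ,σ), so the p-quantile of ln T is μ + z_p·σ.
ln(9.56) = 2.258 and ln(80.9) = 4.393; z_{0.25} = -0.6745, z_{0.88} = 1.175.
σ = (4.393 − 2.258)/(1.175 − (-0.6745)) = 1.155.
μ = 2.258 − (-0.6745)·1.155 = 3.036.

μ ≈ 3.036, σ ≈ 1.155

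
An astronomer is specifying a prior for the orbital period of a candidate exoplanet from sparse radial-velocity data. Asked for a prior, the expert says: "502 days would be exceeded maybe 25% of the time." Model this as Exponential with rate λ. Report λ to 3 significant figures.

λ ≈ 0.00276

P(T > 502.0) = e^(−λ·502.0) = 0.25, so λ = −ln(0.25)/502.0 = 0.00276.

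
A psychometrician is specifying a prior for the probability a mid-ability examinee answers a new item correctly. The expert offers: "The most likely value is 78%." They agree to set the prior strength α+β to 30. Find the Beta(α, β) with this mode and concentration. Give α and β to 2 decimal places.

α = 22.84, β = 7.16

For α,β > 1 the Beta mode is (α−1)/(α+β−2). With α+β = 30, the mode is (α−1)/28.
Set (α−1)/28 = 0.78 → α = 1 + 0.78·28 = 22.84.
β = 30 − α = 7.16.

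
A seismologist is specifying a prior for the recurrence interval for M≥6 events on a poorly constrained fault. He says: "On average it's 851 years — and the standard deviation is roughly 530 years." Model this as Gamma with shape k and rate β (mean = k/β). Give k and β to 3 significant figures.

For Gamma(k, rate β): mean = k/β, variance = k/β², so CV = 1/√k.
CV = SD/mean = 530/851 = 0.6228, hence k = 1/CV² = 2.58.
Then β = k/mean = 2.58/851 = 0.00303.

k ≈ 2.58, β ≈ 0.00303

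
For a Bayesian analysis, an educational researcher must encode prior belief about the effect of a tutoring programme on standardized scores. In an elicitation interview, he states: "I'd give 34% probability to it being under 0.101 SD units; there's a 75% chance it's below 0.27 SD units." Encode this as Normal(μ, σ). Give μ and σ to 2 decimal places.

For Normal(μ,σ), the p-quantile is μ + z_p·σ. Here z_{0.34} = -0.4125, z_{0.75} = 0.6745.
So 0.101 = μ − 0.4125σ and 0.27 = μ + 0.6745σ.
Subtracting: σ = (0.27 − 0.101)/(0.6745 − (-0.4125)) = 0.16.
Then μ = 0.101 − (-0.4125)·0.16 = 0.17.

μ = 0.17, σ = 0.16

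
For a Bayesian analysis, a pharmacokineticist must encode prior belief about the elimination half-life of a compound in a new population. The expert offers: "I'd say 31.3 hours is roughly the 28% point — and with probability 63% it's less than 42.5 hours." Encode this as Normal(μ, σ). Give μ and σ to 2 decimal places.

For Normal(μ,σ), the p-quantile is μ + z_p·σ. Here z_{0.28} = -0.5828, z_{0.63} = 0.3319.
So 31.3 = μ − 0.5828σ and 42.5 = μ + 0.3319σ.
Subtracting: σ = (42.5 − 31.3)/(0.3319 − (-0.5828)) = 12.24.
Then μ = 31.3 − (-0.5828)·12.24 = 38.44.

μ = 38.44, σ = 12.24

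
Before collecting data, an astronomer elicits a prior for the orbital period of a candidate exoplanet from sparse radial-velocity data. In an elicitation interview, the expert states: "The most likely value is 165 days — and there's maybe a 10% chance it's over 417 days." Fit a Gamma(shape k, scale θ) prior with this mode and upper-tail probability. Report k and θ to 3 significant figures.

k ≈ 3.23, θ ≈ 73.9

Gamma(k,θ) with k>1 has mode (k−1)θ, so θ = 165/(k−1).
Need P(X < 417) = 0.9 with θ tied to k this way. Start at k = 2, θ = 165: P(X<417) ≈ 0.718.
Too low — raise k to concentrate. Iterating converges to k ≈ 3.23.
Then θ = 165/(3.23−1) ≈ 73.9.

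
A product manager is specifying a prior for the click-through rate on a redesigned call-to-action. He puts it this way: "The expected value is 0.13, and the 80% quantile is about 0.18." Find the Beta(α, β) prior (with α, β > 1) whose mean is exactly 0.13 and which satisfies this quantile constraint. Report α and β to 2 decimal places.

α ≈ 3.57, β ≈ 23.88

With mean 0.13 fixed, write α = 0.13s, β = 0.87s where s = α+β.
Need P(θ < 0.18) = 0.8 under Beta(0.13s, 0.87s). Normal approximation: (q−m)/√(m(1−m)/s) ≈ z_{0.8} = 0.842, so s ≈ 0.13·0.87·(0.842)²/(0.18−0.13)² = 32.0.
At s = 32.0: P(θ<0.18) ≈ 0.813. Adjusting to match 0.8 gives s ≈ 27.45.
So α = 0.13·27.45 ≈ 3.57, β = 0.87·27.45 ≈ 23.88.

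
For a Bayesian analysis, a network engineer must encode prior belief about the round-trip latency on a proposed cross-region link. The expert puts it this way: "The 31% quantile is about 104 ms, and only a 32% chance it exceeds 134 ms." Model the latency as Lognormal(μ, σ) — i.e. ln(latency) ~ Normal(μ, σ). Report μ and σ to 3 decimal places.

If T ~ Lognormal(μ,σ) then ln T ~ Normal(μ,σ), so the p-quantile of ln T is μ + z_p·σ.
ln(104) = 4.644 and ln(134) = 4.898; z_{0.31} = -0.4959, z_{0.68} = 0.4677.
σ = (4.898 − 4.644)/(0.4677 − (-0.4959)) = 0.263.
μ = 4.644 − (-0.4959)·0.263 = 4.775.

μ ≈ 4.775, σ ≈ 0.263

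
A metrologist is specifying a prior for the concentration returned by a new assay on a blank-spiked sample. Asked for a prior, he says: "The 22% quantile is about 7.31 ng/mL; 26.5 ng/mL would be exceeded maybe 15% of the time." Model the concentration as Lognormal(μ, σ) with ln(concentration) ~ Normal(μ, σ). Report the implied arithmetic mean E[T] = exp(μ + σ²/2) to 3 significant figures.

E[T] ≈ 16.3 ng/mL

If T ~ Lognormal(μ,σ) then ln T ~ Normal(μ,σ), so the p-quantile of ln T is μ + z_p·σ.
ln(7.31) = 1.989 and ln(26.5) = 3.277; z_{0.22} = -0.7722, z_{0.85} = 1.036.
σ = (3.277 − 1.989)/(1.036 − (-0.7722)) = 0.712.
μ = 1.989 − (-0.7722)·0.712 = 2.539.
E[T] = exp(μ + σ²/2) = exp(2.539 + 0.2535) = 16.3 ng/mL.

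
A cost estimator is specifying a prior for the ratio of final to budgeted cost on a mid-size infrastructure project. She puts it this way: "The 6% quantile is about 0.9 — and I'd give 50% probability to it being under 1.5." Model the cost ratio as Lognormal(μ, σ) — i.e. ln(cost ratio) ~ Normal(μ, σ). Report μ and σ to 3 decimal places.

μ ≈ 0.405, σ ≈ 0.329

If T ~ Lognormal(μ,σ) then ln T ~ Normal(μ,σ), so the p-quantile of ln T is μ + z_p·σ.
ln(0.9) = -0.1054 and ln(1.5) = 0.4055; z_{0.06} = -1.555, z_{0.5} = 0.
σ = (0.4055 − -0.1054)/(0 − (-1.555)) = 0.329.
μ = -0.1054 − (-1.555)·0.329 = 0.405.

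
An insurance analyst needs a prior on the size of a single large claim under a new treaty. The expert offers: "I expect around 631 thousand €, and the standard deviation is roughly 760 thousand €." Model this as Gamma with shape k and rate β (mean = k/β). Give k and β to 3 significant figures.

For Gamma(k, rate β): mean = k/β, variance = k/β², so CV = 1/√k.
CV = SD/mean = 760/631 = 1.204, hence k = 1/CV² = 0.689.
Then β = k/mean = 0.689/631 = 0.00109.

k ≈ 0.689, β ≈ 0.00109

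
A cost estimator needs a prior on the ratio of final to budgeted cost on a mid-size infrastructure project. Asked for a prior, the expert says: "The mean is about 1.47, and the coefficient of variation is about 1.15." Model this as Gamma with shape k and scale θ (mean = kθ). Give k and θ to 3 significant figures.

k ≈ 0.756, θ ≈ 1.94

For Gamma(k, scale θ): mean = kθ, variance = kθ², so CV = 1/√k.
CV = 1.15, hence k = 1/CV² = 0.756.
Then θ = mean/k = 1.47/0.756 = 1.94.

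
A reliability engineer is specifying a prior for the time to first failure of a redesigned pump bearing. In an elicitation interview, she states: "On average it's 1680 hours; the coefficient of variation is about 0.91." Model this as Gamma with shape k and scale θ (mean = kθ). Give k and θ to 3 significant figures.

For Gamma(k, scale θ): mean = kθ, variance = kθ², so CV = 1/√k.
CV = 0.91, hence k = 1/CV² = 1.21.
Then θ = mean/k = 1680/1.21 = 1390.

k ≈ 1.21, θ ≈ 1390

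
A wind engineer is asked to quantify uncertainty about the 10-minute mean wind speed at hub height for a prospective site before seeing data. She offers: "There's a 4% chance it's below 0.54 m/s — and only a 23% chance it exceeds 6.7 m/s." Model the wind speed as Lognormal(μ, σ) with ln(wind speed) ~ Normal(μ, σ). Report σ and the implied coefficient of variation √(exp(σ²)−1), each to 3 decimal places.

σ ≈ 1.012, CV ≈ 1.335

If T ~ Lognormal(μ,σ) then ln T ~ Normal(μ,σ), so the p-quantile of ln T is μ + z_p·σ.
ln(0.54) = -0.6162 and ln(6.7) = 1.902; z_{0.04} = -1.751, z_{0.77} = 0.7388.
σ = (1.902 − -0.6162)/(0.7388 − (-1.751)) = 1.012.
μ = -0.6162 − (-1.751)·1.012 = 1.155.
CV = √(exp(σ²)−1) = √(exp(1.0232)−1) = 1.335.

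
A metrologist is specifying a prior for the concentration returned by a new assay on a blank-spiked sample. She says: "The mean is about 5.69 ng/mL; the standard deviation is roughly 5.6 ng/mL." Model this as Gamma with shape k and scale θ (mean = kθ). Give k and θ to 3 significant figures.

For Gamma(k, scale θ): mean = kθ, variance = kθ², so CV = 1/√k.
CV = SD/mean = 5.6/5.69 = 0.9842, hence k = 1/CV² = 1.03.
Then θ = mean/k = 5.69/1.03 = 5.51.

k ≈ 1.03, θ ≈ 5.51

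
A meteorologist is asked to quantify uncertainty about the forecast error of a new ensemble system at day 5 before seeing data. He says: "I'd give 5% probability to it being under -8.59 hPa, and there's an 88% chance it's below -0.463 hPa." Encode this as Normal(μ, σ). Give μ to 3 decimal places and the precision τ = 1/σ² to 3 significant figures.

The p-quantile of Normal(μ,σ) is μ + z_p·σ, with z_{0.05} = -1.645 and z_{0.88} = 1.175.
Eliminate σ: μ = (z₂·x₁ − z₁·x₂)/(z₂ − z₁) = (1.175·-8.59 − (-1.645)·-0.463)/2.82 = -3.849.
Then σ = (x₂ − x₁)/(z₂ − z₁) = (-0.463 − -8.59)/2.82 = 2.882.
Precision τ = 1/σ² = 1/2.882² = 0.12.

μ = -3.849, τ = 0.12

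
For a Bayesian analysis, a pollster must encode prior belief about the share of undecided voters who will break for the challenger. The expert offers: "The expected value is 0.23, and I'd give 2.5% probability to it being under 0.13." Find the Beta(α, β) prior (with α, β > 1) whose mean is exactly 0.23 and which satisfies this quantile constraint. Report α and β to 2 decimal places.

α ≈ 12.71, β ≈ 42.56

With mean 0.23 fixed, write α = 0.23s, β = 0.77s where s = α+β.
Need P(θ < 0.13) = 0.025 under Beta(0.23s, 0.77s). Normal approximation: (q−m)/√(m(1−m)/s) ≈ z_{0.025} = -1.96, so s ≈ 0.23·0.77·(-1.96)²/(0.13−0.23)² = 68.0.
At s = 68.0: P(θ<0.13) ≈ 0.014. Adjusting to match 0.025 gives s ≈ 55.28.
So α = 0.23·55.28 ≈ 12.71, β = 0.77·55.28 ≈ 42.56.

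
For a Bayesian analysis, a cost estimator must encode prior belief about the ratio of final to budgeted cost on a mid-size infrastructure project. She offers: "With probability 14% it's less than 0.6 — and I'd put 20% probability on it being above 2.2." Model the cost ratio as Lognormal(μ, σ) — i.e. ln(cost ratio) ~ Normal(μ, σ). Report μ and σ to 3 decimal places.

If T ~ Lognormal(μ,σ) then ln T ~ Normal(μ,σ), so the p-quantile of ln T is μ + z_p·σ.
ln(0.6) = -0.5108 and ln(2.2) = 0.7885; z_{0.14} = -1.08, z_{0.8} = 0.8416.
σ = (0.7885 − -0.5108)/(0.8416 − (-1.08)) = 0.676.
μ = -0.5108 − (-1.08)·0.676 = 0.219.

μ ≈ 0.219, σ ≈ 0.676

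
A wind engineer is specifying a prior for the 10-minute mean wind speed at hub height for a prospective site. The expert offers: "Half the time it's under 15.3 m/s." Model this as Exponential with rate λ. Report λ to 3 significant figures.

λ ≈ 0.0453

Exponential median = ln 2 / λ, so λ = ln 2 / 15.3 = 0.0453.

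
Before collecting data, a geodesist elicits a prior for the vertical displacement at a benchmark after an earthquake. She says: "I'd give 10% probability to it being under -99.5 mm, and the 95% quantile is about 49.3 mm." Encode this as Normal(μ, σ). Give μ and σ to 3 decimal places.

μ = -34.336, σ = 50.847

The p-quantile of Normal(μ,σ) is μ + z_p·σ, with z_{0.1} = -1.282 and z_{0.95} = 1.645.
Eliminate σ: μ = (z₂·x₁ − z₁·x₂)/(z₂ − z₁) = (1.645·-99.5 − (-1.282)·49.3)/2.926 = -34.336.
Then σ = (x₂ − x₁)/(z₂ − z₁) = (49.3 − -99.5)/2.926 = 50.847.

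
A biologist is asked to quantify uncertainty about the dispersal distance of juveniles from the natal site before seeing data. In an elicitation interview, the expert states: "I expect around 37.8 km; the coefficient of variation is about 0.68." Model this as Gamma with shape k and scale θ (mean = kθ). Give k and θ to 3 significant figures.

For Gamma(k, scale θ): mean = kθ, variance = kθ², so CV = 1/√k.
CV = 0.68, hence k = 1/CV² = 2.16.
Then θ = mean/k = 37.8/2.16 = 17.5.

k ≈ 2.16, θ ≈ 17.5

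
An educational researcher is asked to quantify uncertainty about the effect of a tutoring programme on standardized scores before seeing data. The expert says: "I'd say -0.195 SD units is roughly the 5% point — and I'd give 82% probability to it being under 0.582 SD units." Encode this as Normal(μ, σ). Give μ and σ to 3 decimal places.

For Normal(μ,σ), the p-quantile is μ + z_p·σ. Here z_{0.05} = -1.645, z_{0.82} = 0.9154.
So -0.195 = μ − 1.645σ and 0.582 = μ + 0.9154σ.
Subtracting: σ = (0.582 − -0.195)/(0.9154 − (-1.645)) = 0.303.
Then μ = -0.195 − (-1.645)·0.303 = 0.304.

μ = 0.304, σ = 0.303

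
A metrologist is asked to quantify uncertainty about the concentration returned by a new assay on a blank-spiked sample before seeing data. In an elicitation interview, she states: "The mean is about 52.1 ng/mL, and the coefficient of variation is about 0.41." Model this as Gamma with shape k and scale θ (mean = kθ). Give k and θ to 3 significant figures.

For Gamma(k, scale θ): mean = kθ, variance = kθ², so CV = 1/√k.
CV = 0.41, hence k = 1/CV² = 5.95.
Then θ = mean/k = 52.1/5.95 = 8.76.

k ≈ 5.95, θ ≈ 8.76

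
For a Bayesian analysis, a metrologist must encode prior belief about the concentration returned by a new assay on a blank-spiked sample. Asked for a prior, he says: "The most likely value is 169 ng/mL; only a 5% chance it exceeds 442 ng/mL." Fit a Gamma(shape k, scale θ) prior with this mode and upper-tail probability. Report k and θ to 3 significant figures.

Gamma(k,θ) with k>1 has mode (k−1)θ, so θ = 169/(k−1).
Need P(X < 442) = 0.95 with θ tied to k this way. Start at k = 2, θ = 169: P(X<442) ≈ 0.736.
Too low — raise k to concentrate. Iterating converges to k ≈ 3.92.
Then θ = 169/(3.92−1) ≈ 57.8.

k ≈ 3.92, θ ≈ 57.8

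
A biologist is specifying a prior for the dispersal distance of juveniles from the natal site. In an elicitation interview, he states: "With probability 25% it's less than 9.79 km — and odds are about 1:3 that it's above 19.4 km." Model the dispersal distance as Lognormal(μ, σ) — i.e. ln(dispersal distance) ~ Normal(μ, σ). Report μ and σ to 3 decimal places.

μ ≈ 2.623, σ ≈ 0.507

If T ~ Lognormal(μ,σ) then ln T ~ Normal(μ,σ), so the p-quantile of ln T is μ + z_p·σ.
ln(9.79) = 2.281 and ln(19.4) = 2.965; z_{0.25} = -0.6745, z_{0.75} = 0.6745.
σ = (2.965 − 2.281)/(0.6745 − (-0.6745)) = 0.507.
μ = 2.281 − (-0.6745)·0.507 = 2.623.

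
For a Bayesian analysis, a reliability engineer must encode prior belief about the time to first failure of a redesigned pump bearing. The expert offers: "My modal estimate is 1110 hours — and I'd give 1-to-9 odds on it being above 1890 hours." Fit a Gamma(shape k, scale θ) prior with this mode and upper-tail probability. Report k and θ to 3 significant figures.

Gamma(k,θ) with k>1 has mode (k−1)θ, so θ = 1110/(k−1).
Need P(X < 1890) = 0.9 with θ tied to k this way. Start at k = 2, θ = 1110: P(X<1890) ≈ 0.508.
Too low — raise k to concentrate. Iterating converges to k ≈ 7.68.
Then θ = 1110/(7.68−1) ≈ 166.

k ≈ 7.68, θ ≈ 166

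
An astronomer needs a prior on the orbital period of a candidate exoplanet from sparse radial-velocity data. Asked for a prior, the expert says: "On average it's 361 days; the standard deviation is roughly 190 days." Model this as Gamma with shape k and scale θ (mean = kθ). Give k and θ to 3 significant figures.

For Gamma(k, scale θ): mean = kθ, variance = kθ², so CV = 1/√k.
CV = SD/mean = 190/361 = 0.5263, hence k = 1/CV² = 3.61.
Then θ = mean/k = 361/3.61 = 100.

k ≈ 3.61, θ ≈ 100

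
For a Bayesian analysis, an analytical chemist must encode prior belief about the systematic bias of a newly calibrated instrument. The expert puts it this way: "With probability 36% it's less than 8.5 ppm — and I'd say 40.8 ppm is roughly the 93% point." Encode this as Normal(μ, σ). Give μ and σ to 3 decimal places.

μ = 14.812, σ = 17.609

The p-quantile of Normal(μ,σ) is μ + z_p·σ, with z_{0.36} = -0.3585 and z_{0.93} = 1.476.
Eliminate σ: μ = (z₂·x₁ − z₁·x₂)/(z₂ − z₁) = (1.476·8.5 − (-0.3585)·40.8)/1.834 = 14.812.
Then σ = (x₂ − x₁)/(z₂ − z₁) = (40.8 − 8.5)/1.834 = 17.609.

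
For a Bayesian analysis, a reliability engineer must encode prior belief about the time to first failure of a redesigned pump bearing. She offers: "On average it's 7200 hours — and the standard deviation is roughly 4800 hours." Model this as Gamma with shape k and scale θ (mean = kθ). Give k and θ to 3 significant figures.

For Gamma(k, scale θ): mean = kθ, variance = kθ², so CV = 1/√k.
CV = SD/mean = 4800/7200 = 0.6667, hence k = 1/CV² = 2.25.
Then θ = mean/k = 7200/2.25 = 3200.

k ≈ 2.25, θ ≈ 3200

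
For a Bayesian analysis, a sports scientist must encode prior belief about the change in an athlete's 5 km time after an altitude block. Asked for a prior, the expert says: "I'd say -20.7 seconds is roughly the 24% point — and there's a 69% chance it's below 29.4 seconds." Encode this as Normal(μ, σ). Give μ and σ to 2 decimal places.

The p-quantile of Normal(μ,σ) is μ + z_p·σ, with z_{0.24} = -0.7063 and z_{0.69} = 0.4959.
Eliminate σ: μ = (z₂·x₁ − z₁·x₂)/(z₂ − z₁) = (0.4959·-20.7 − (-0.7063)·29.4)/1.202 = 8.74.
Then σ = (x₂ − x₁)/(z₂ − z₁) = (29.4 − -20.7)/1.202 = 41.68.

μ = 8.74, σ = 41.68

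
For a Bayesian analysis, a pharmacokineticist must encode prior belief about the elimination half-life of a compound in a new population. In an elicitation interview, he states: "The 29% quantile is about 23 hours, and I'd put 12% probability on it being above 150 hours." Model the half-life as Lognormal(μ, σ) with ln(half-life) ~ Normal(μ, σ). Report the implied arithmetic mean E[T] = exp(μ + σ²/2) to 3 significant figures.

If T ~ Lognormal(μ,σ) then ln T ~ Normal(μ,σ), so the p-quantile of ln T is μ + z_p·σ.
ln(23) = 3.135 and ln(150) = 5.011; z_{0.29} = -0.5534, z_{0.88} = 1.175.
σ = (5.011 − 3.135)/(1.175 − (-0.5534)) = 1.085.
μ = 3.135 − (-0.5534)·1.085 = 3.736.
E[T] = exp(μ + σ²/2) = exp(3.736 + 0.5885) = 75.5 hours.

E[T] ≈ 75.5 hours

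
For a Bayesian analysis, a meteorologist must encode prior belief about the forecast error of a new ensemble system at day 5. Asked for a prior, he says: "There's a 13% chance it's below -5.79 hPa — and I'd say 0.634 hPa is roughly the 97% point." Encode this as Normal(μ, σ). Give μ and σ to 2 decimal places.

μ = -3.38, σ = 2.14

The p-quantile of Normal(μ,σ) is μ + z_p·σ, with z_{0.13} = -1.126 and z_{0.97} = 1.881.
Eliminate σ: μ = (z₂·x₁ − z₁·x₂)/(z₂ − z₁) = (1.881·-5.79 − (-1.126)·0.634)/3.007 = -3.38.
Then σ = (x₂ − x₁)/(z₂ − z₁) = (0.634 − -5.79)/3.007 = 2.14.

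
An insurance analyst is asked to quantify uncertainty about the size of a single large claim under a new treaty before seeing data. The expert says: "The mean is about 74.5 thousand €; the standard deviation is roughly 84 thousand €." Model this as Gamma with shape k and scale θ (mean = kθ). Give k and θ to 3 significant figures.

For Gamma(k, scale θ): mean = kθ, variance = kθ², so CV = 1/√k.
CV = SD/mean = 84/74.5 = 1.128, hence k = 1/CV² = 0.787.
Then θ = mean/k = 74.5/0.787 = 94.7.

k ≈ 0.787, θ ≈ 94.7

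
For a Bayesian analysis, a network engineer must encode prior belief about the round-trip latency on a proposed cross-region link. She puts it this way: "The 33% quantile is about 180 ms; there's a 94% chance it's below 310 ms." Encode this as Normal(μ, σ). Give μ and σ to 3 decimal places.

μ = 208.671, σ = 65.173

The p-quantile of Normal(μ,σ) is μ + z_p·σ, with z_{0.33} = -0.4399 and z_{0.94} = 1.555.
Eliminate σ: μ = (z₂·x₁ − z₁·x₂)/(z₂ − z₁) = (1.555·180 − (-0.4399)·310)/1.995 = 208.671.
Then σ = (x₂ − x₁)/(z₂ − z₁) = (310 − 180)/1.995 = 65.173.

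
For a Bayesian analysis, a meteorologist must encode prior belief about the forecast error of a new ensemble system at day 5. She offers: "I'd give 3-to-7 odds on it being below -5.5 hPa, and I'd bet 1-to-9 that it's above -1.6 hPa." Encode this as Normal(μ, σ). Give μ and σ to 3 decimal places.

For Normal(μ,σ), the p-quantile is μ + z_p·σ. Here z_{0.3} = -0.5244, z_{0.9} = 1.282.
So -5.5 = μ − 0.5244σ and -1.6 = μ + 1.282σ.
Subtracting: σ = (-1.6 − -5.5)/(1.282 − (-0.5244)) = 2.160.
Then μ = -5.5 − (-0.5244)·2.160 = -4.368.

μ = -4.368, σ = 2.160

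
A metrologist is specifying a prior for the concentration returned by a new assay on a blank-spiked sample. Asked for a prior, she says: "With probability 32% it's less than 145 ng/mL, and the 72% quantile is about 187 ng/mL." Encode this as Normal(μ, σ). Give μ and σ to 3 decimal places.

For Normal(μ,σ), the p-quantile is μ + z_p·σ. Here z_{0.32} = -0.4677, z_{0.72} = 0.5828.
So 145 = μ − 0.4677σ and 187 = μ + 0.5828σ.
Subtracting: σ = (187 − 145)/(0.5828 − (-0.4677)) = 39.979.
Then μ = 145 − (-0.4677)·39.979 = 163.698.

μ = 163.698, σ = 39.979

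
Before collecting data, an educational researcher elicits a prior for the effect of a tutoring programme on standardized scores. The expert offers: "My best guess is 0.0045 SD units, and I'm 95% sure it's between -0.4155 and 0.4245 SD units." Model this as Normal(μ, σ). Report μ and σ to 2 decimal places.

μ = 0.00, σ = 0.21

A symmetric 95% interval runs μ ± z·σ with z = 1.96.
Half-width = 0.42, so σ = 0.42/1.96 = 0.21.
μ is the stated best guess, 0.00.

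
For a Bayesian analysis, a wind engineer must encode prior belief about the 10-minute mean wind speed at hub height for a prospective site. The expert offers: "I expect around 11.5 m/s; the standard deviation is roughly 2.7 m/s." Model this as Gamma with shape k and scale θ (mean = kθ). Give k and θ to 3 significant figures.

For Gamma(k, scale θ): mean = kθ, variance = kθ², so CV = 1/√k.
CV = SD/mean = 2.7/11.5 = 0.2348, hence k = 1/CV² = 18.1.
Then θ = mean/k = 11.5/18.1 = 0.634.

k ≈ 18.1, θ ≈ 0.634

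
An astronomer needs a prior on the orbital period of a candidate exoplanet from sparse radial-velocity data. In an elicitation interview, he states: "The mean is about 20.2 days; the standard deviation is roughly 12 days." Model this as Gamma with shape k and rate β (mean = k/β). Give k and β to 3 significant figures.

For Gamma(k, rate β): mean = k/β, variance = k/β², so CV = 1/√k.
CV = SD/mean = 12/20.2 = 0.5941, hence k = 1/CV² = 2.83.
Then β = k/mean = 2.83/20.2 = 0.14.

k ≈ 2.83, β ≈ 0.14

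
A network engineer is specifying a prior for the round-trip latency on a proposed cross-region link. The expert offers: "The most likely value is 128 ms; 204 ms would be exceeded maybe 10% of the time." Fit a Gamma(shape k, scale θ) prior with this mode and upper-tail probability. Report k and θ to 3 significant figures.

Gamma(k,θ) with k>1 has mode (k−1)θ, so θ = 128/(k−1).
Need P(X < 204) = 0.9 with θ tied to k this way. Start at k = 2, θ = 128: P(X<204) ≈ 0.473.
Too low — raise k to concentrate. Iterating converges to k ≈ 9.64.
Then θ = 128/(9.64−1) ≈ 14.8.

k ≈ 9.64, θ ≈ 14.8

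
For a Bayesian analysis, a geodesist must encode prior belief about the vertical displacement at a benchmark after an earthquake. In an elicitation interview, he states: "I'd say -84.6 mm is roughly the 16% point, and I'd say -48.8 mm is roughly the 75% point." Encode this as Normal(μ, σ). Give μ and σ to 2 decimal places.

The p-quantile of Normal(μ,σ) is μ + z_p·σ, with z_{0.16} = -0.9945 and z_{0.75} = 0.6745.
Eliminate σ: μ = (z₂·x₁ − z₁·x₂)/(z₂ − z₁) = (0.6745·-84.6 − (-0.9945)·-48.8)/1.669 = -63.27.
Then σ = (x₂ − x₁)/(z₂ − z₁) = (-48.8 − -84.6)/1.669 = 21.45.

μ = -63.27, σ = 21.45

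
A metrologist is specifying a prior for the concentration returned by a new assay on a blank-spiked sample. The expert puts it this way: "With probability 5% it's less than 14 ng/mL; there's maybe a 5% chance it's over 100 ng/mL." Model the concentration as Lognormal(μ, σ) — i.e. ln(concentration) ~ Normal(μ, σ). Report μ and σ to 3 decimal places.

If T ~ Lognormal(μ,σ) then ln T ~ Normal(μ,σ), so the p-quantile of ln T is μ + z_p·σ.
ln(14) = 2.639 and ln(100) = 4.605; z_{0.05} = -1.645, z_{0.95} = 1.645.
σ = (4.605 − 2.639)/(1.645 − (-1.645)) = 0.598.
μ = 2.639 − (-1.645)·0.598 = 3.622.

μ ≈ 3.622, σ ≈ 0.598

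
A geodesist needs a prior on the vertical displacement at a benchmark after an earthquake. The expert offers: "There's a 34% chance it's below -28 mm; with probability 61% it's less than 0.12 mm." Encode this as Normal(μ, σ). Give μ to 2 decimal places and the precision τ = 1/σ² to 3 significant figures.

μ = -11.23, τ = 0.000605

The p-quantile of Normal(μ,σ) is μ + z_p·σ, with z_{0.34} = -0.4125 and z_{0.61} = 0.2793.
Eliminate σ: μ = (z₂·x₁ − z₁·x₂)/(z₂ − z₁) = (0.2793·-28 − (-0.4125)·0.12)/0.6918 = -11.23.
Then σ = (x₂ − x₁)/(z₂ − z₁) = (0.12 − -28)/0.6918 = 40.65.
Precision τ = 1/σ² = 1/40.65² = 0.000605.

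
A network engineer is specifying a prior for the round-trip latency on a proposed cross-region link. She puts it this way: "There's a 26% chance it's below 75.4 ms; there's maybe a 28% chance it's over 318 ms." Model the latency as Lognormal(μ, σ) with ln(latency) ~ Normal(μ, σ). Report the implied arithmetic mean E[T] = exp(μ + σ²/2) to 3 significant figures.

E[T] ≈ 320 ms

If T ~ Lognormal(μ,σ) then ln T ~ Normal(μ,σ), so the p-quantile of ln T is μ + z_p·σ.
ln(75.4) = 4.323 and ln(318) = 5.762; z_{0.26} = -0.6433, z_{0.72} = 0.5828.
σ = (5.762 − 4.323)/(0.5828 − (-0.6433)) = 1.174.
μ = 4.323 − (-0.6433)·1.174 = 5.078.
E[T] = exp(μ + σ²/2) = exp(5.078 + 0.6889) = 320 ms.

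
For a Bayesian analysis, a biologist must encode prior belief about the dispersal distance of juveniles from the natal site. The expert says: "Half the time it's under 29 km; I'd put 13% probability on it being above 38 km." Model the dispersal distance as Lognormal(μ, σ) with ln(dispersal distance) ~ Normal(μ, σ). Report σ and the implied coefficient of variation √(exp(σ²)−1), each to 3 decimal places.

σ ≈ 0.240, CV ≈ 0.243

If T ~ Lognormal(μ,σ) then ln T ~ Normal(μ,σ), so the p-quantile of ln T is μ + z_p·σ.
ln(29) = 3.367 and ln(38) = 3.638; z_{0.5} = 0, z_{0.87} = 1.126.
σ = (3.638 − 3.367)/(1.126 − (0)) = 0.240.
μ = 3.367 − (0)·0.240 = 3.367.
CV = √(exp(σ²)−1) = √(exp(0.0576)−1) = 0.243.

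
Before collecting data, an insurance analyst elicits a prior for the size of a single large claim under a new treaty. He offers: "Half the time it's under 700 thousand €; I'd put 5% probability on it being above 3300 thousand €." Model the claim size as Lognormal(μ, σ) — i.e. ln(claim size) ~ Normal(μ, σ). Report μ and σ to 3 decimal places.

If T ~ Lognormal(μ,σ) then ln T ~ Normal(μ,σ), so the p-quantile of ln T is μ + z_p·σ.
ln(700) = 6.551 and ln(3300) = 8.102; z_{0.5} = 0, z_{0.95} = 1.645.
σ = (8.102 − 6.551)/(1.645 − (0)) = 0.943.
μ = 6.551 − (0)·0.943 = 6.551.

μ ≈ 6.551, σ ≈ 0.943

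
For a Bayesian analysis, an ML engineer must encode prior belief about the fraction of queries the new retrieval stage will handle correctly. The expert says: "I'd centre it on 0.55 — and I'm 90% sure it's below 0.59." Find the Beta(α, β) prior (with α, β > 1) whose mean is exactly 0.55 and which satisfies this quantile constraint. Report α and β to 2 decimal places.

With mean 0.55 fixed, write α = 0.55s, β = 0.45s where s = α+β.
Need P(θ < 0.59) = 0.9 under Beta(0.55s, 0.45s). Normal approximation: (q−m)/√(m(1−m)/s) ≈ z_{0.9} = 1.28, so s ≈ 0.55·0.45·(1.28)²/(0.59−0.55)² = 254.1.
At s = 254.1: P(θ<0.59) ≈ 0.901. Adjusting to match 0.9 gives s ≈ 252.64.
So α = 0.55·252.64 ≈ 138.95, β = 0.45·252.64 ≈ 113.69.

α ≈ 138.95, β ≈ 113.69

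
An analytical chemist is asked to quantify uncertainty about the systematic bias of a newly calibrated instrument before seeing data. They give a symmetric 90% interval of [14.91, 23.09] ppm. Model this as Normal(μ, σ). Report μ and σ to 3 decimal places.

A symmetric 90% interval runs μ ± z·σ with z = 1.645.
Half-width = 4.09, so σ = 4.09/1.645 = 2.487.
μ is the interval midpoint, 19.000.

μ = 19.000, σ = 2.487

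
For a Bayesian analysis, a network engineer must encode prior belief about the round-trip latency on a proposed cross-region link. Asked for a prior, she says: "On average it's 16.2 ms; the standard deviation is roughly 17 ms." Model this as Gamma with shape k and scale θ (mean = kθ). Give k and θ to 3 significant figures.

For Gamma(k, scale θ): mean = kθ, variance = kθ², so CV = 1/√k.
CV = SD/mean = 17/16.2 = 1.049, hence k = 1/CV² = 0.908.
Then θ = mean/k = 16.2/0.908 = 17.8.

k ≈ 0.908, θ ≈ 17.8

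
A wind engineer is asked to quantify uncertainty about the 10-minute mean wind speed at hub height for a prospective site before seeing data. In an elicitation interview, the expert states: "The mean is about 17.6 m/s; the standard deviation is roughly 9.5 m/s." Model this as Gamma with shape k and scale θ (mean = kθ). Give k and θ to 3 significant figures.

For Gamma(k, scale θ): mean = kθ, variance = kθ², so CV = 1/√k.
CV = SD/mean = 9.5/17.6 = 0.5398, hence k = 1/CV² = 3.43.
Then θ = mean/k = 17.6/3.43 = 5.13.

k ≈ 3.43, θ ≈ 5.13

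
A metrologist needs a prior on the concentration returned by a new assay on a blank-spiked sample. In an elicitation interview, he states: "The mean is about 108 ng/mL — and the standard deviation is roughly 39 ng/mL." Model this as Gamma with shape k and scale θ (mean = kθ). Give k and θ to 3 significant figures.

k ≈ 7.67, θ ≈ 14.1

For Gamma(k, scale θ): mean = kθ, variance = kθ², so CV = 1/√k.
CV = SD/mean = 39/108 = 0.3611, hence k = 1/CV² = 7.67.
Then θ = mean/k = 108/7.67 = 14.1.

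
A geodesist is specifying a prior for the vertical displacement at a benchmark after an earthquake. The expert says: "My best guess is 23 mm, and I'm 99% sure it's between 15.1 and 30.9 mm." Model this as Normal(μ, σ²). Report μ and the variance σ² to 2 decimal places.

μ = 23.00, σ² = 9.41

A symmetric 99% interval runs μ ± z·σ with z = 2.576.
Half-width = 7.9, so σ = 7.9/2.576 = 3.067 and σ² = 9.41.
μ is the stated best guess, 23.00.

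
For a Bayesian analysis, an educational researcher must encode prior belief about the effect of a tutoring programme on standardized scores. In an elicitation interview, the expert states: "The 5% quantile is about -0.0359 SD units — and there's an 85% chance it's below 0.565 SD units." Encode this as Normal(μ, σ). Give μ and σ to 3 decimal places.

μ = 0.333, σ = 0.224

For Normal(μ,σ), the p-quantile is μ + z_p·σ. Here z_{0.05} = -1.645, z_{0.85} = 1.036.
So -0.0359 = μ − 1.645σ and 0.565 = μ + 1.036σ.
Subtracting: σ = (0.565 − -0.0359)/(1.036 − (-1.645)) = 0.224.
Then μ = -0.0359 − (-1.645)·0.224 = 0.333.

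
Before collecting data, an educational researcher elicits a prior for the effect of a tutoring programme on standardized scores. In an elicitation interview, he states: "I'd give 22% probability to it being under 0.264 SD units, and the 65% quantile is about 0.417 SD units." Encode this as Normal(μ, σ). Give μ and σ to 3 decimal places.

The p-quantile of Normal(μ,σ) is μ + z_p·σ, with z_{0.22} = -0.7722 and z_{0.65} = 0.3853.
Eliminate σ: μ = (z₂·x₁ − z₁·x₂)/(z₂ − z₁) = (0.3853·0.264 − (-0.7722)·0.417)/1.158 = 0.366.
Then σ = (x₂ − x₁)/(z₂ − z₁) = (0.417 − 0.264)/1.158 = 0.132.

μ = 0.366, σ = 0.132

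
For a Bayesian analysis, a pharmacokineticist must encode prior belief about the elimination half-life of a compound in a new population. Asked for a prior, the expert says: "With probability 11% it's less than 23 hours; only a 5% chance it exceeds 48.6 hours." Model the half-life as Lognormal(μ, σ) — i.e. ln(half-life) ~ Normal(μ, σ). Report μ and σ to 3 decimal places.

If T ~ Lognormal(μ,σ) then ln T ~ Normal(μ,σ), so the p-quantile of ln T is μ + z_p·σ.
ln(23) = 3.135 and ln(48.6) = 3.884; z_{0.11} = -1.227, z_{0.95} = 1.645.
σ = (3.884 − 3.135)/(1.645 − (-1.227)) = 0.261.
μ = 3.135 − (-1.227)·0.261 = 3.455.

μ ≈ 3.455, σ ≈ 0.261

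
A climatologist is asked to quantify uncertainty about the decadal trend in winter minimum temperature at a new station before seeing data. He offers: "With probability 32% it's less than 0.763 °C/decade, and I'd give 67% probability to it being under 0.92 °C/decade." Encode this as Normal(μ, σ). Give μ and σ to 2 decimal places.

μ = 0.84, σ = 0.17

The p-quantile of Normal(μ,σ) is μ + z_p·σ, with z_{0.32} = -0.4677 and z_{0.67} = 0.4399.
Eliminate σ: μ = (z₂·x₁ − z₁·x₂)/(z₂ − z₁) = (0.4399·0.763 − (-0.4677)·0.92)/0.9076 = 0.84.
Then σ = (x₂ − x₁)/(z₂ − z₁) = (0.92 − 0.763)/0.9076 = 0.17.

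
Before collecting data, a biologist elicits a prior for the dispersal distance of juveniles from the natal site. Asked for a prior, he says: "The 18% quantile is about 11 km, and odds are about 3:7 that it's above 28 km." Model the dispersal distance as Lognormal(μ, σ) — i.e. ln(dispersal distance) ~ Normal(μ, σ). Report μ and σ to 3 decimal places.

μ ≈ 2.992, σ ≈ 0.649

If T ~ Lognormal(μ,σ) then ln T ~ Normal(μ,σ), so the p-quantile of ln T is μ + z_p·σ.
ln(11) = 2.398 and ln(28) = 3.332; z_{0.18} = -0.9154, z_{0.7} = 0.5244.
σ = (3.332 − 2.398)/(0.5244 − (-0.9154)) = 0.649.
μ = 2.398 − (-0.9154)·0.649 = 2.992.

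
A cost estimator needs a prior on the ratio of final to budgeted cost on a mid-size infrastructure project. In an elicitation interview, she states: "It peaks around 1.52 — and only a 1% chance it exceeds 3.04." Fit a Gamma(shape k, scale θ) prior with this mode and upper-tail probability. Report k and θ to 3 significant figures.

k ≈ 11.2, θ ≈ 0.149

Gamma(k,θ) with k>1 has mode (k−1)θ, so θ = 1.52/(k−1).
Need P(X < 3.04) = 0.99 with θ tied to k this way. Start at k = 2, θ = 1.52: P(X<3.04) ≈ 0.594.
Too low — raise k to concentrate. Iterating converges to k ≈ 11.2.
Then θ = 1.52/(11.2−1) ≈ 0.149.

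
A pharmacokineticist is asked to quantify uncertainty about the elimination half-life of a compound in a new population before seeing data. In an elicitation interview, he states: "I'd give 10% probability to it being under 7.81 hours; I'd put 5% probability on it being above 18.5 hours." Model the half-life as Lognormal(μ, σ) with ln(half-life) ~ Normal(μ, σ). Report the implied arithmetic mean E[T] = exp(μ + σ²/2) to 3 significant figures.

E[T] ≈ 11.9 hours

If T ~ Lognormal(μ,σ) then ln T ~ Normal(μ,σ), so the p-quantile of ln T is μ + z_p·σ.
ln(7.81) = 2.055 and ln(18.5) = 2.918; z_{0.1} = -1.282, z_{0.95} = 1.645.
σ = (2.918 − 2.055)/(1.645 − (-1.282)) = 0.295.
μ = 2.055 − (-1.282)·0.295 = 2.433.
E[T] = exp(μ + σ²/2) = exp(2.433 + 0.0434) = 11.9 hours.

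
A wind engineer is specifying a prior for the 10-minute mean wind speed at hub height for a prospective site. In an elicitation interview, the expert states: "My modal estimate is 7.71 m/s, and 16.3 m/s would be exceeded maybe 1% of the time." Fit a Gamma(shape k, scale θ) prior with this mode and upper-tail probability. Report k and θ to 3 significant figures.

k ≈ 9.67, θ ≈ 0.889

Gamma(k,θ) with k>1 has mode (k−1)θ, so θ = 7.71/(k−1).
Need P(X < 16.3) = 0.99 with θ tied to k this way. Start at k = 2, θ = 7.71: P(X<16.3) ≈ 0.624.
Too low — raise k to concentrate. Iterating converges to k ≈ 9.67.
Then θ = 7.71/(9.67−1) ≈ 0.889.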